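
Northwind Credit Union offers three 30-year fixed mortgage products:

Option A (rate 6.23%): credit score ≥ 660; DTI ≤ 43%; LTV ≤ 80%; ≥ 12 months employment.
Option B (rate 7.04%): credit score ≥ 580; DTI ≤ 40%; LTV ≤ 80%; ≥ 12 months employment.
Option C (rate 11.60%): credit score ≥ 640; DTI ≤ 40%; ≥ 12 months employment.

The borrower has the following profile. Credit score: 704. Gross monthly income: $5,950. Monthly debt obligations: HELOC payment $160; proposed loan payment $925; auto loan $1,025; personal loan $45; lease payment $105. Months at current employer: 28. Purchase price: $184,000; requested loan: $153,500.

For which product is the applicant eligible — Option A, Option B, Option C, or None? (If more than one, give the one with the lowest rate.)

Total debts = (160 + 925 + 1,025 + 45 + 105) = 2,260; DTI = 2,260/5,950 = 38%.
LTV = 153,500/184,000 = 83.4%.
Option A: score 704 ≥ 660; DTI 38% ≤ 43%; LTV 83.4% > 80%; employment 28 ≥ 12 mo → does not qualify.
Option B: score 704 ≥ 580; DTI 38% ≤ 40%; LTV 83.4% > 80%; employment 28 ≥ 12 mo → does not qualify.
Option C: score 704 ≥ 640; DTI 38% ≤ 40%; employment 28 ≥ 12 mo → qualifies.

Option C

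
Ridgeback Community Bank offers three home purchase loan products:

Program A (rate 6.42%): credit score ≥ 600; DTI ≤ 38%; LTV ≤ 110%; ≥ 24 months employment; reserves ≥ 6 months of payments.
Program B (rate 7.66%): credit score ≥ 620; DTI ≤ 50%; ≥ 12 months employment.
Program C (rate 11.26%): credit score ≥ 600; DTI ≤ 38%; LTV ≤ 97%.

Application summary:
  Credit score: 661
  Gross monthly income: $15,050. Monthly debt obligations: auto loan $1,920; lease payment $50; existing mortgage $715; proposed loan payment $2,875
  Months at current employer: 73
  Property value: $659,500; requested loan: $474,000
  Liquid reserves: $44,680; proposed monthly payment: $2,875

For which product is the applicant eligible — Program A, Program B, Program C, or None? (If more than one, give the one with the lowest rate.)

Total debts = (1,920 + 50 + 715 + 2,875) = 5,560; DTI = 5,560/15,050 = 36.9%.
LTV = 474,000/659,500 = 71.9%.
Reserves = 44,680/2,875 = 15.5 months.
Program A: score 661 ≥ 600; DTI 36.9% ≤ 38%; LTV 71.9% ≤ 110%; employment 73 ≥ 24 mo; reserves 15.5 ≥ 6 mo → qualifies.
Program B: score 661 ≥ 620; DTI 36.9% ≤ 50%; employment 73 ≥ 12 mo → qualifies.
Program C: score 661 ≥ 600; DTI 36.9% ≤ 38%; LTV 71.9% ≤ 97% → qualifies.
Qualifying: Program A, Program B, Program C. Lowest rate is 6.42% → Program A.

Program A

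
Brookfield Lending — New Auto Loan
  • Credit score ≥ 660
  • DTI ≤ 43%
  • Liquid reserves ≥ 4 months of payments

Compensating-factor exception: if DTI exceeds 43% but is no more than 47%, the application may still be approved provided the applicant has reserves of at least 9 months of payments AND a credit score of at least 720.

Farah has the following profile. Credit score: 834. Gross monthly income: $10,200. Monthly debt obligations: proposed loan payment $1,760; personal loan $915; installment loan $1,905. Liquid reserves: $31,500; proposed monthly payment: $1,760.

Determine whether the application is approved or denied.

Credit score 834 ≥ 660 (meets base)
Total debts = (1,760 + 915 + 1,905) = 4,580. DTI = 4,580/10,200 = 44.9% > 43% — standard DTI limit exceeded.
Reserves = 31,500/1,760 = 17.9 months ≥ 4
DTI 44.9% is within the 43%–47% exception band; checking compensating factors.
Reserves 17.9 ≥ 9 months; credit score 834 ≥ 720.
Both compensating conditions met → exception applies.

Approved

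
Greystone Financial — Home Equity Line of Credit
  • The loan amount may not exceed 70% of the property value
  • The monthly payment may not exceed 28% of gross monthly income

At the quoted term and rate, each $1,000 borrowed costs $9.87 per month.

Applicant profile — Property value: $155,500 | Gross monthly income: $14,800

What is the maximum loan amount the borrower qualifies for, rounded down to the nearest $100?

$108,800

Payment cap: 28% × $14,800 = $4,144/month.
At $9.87 per $1,000, that supports 4,144/9.87 × 1,000 ≈ $419,858 → $419,800.
LTV cap: 70% × $155,500 = $108,850 → $108,800.
Binding constraint: loan-to-value.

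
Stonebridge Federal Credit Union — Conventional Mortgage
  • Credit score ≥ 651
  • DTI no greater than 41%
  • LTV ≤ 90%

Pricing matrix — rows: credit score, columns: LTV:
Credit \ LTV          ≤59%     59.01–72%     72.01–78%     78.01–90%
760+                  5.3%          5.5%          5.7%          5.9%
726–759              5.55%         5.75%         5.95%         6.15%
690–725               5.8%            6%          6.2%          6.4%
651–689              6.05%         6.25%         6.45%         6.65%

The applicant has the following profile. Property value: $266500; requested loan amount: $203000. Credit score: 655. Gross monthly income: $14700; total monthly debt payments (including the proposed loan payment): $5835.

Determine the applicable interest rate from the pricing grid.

Credit score 655 ≥ 651; Debt-to-income = 5,835/14,700 = 39.7% — meets 41% limit
LTV: 203,000 ÷ 266,500 = 76.2%, within 90% cap
Credit 655 → row 651–689; LTV 76.2% → column 72.01–78%. Grid cell → 6.45%.

6.45%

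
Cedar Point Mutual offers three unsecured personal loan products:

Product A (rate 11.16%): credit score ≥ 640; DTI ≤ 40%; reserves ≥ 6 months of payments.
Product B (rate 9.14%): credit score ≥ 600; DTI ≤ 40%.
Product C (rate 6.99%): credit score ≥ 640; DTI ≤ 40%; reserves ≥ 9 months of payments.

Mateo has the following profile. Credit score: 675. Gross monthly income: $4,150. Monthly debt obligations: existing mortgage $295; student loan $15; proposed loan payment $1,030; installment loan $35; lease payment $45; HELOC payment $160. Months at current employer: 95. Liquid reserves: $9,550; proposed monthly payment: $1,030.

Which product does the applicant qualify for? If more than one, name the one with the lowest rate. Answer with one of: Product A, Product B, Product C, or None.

Product C

Total debts = (295 + 15 + 1,030 + 35 + 45 + 160) = 1,580; DTI = 1,580/4,150 = 38.1%.
Reserves = 9,550/1,030 = 9.3 months.
Product A: score 675 ≥ 640; DTI 38.1% ≤ 40%; reserves 9.3 ≥ 6 mo → qualifies.
Product B: score 675 ≥ 600; DTI 38.1% ≤ 40% → qualifies.
Product C: score 675 ≥ 640; DTI 38.1% ≤ 40%; reserves 9.3 ≥ 9 mo → qualifies.
Qualifying: Product A, Product B, Product C. Lowest rate is 6.99% → Product C.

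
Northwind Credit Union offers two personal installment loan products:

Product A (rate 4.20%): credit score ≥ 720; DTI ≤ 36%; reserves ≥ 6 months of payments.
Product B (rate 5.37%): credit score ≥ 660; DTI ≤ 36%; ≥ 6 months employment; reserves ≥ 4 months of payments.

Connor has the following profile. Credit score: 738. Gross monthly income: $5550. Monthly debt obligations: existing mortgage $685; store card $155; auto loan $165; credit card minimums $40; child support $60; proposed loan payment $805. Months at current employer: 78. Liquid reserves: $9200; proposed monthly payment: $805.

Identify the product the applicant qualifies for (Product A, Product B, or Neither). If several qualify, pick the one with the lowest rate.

Product A

Total debts = (685 + 155 + 165 + 40 + 60 + 805) = 1,910; DTI = 1,910/5,550 = 34.4%.
Reserves = 9,200/805 = 11.4 months.
Product A: score 738 ≥ 720; DTI 34.4% ≤ 36%; reserves 11.4 ≥ 6 mo → qualifies.
Product B: score 738 ≥ 660; DTI 34.4% ≤ 36%; employment 78 ≥ 6 mo; reserves 11.4 ≥ 4 mo → qualifies.
Qualifying: Product A, Product B. Lowest rate is 4.20% → Product A.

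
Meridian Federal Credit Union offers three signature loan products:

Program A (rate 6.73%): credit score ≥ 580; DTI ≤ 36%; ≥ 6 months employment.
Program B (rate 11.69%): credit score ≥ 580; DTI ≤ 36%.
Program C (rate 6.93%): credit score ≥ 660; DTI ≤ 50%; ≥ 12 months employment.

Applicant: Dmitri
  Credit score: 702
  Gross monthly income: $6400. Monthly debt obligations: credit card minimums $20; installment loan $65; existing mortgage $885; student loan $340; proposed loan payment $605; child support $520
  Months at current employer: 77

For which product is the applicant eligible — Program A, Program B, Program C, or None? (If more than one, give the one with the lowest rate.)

Program C

Total debts = (20 + 65 + 885 + 340 + 605 + 520) = 2,435; DTI = 2,435/6,400 = 38%.
Program A: score 702 ≥ 580; DTI 38% > 36%; employment 77 ≥ 6 mo → does not qualify.
Program B: score 702 ≥ 580; DTI 38% > 36% → does not qualify.
Program C: score 702 ≥ 660; DTI 38% ≤ 50%; employment 77 ≥ 12 mo → qualifies.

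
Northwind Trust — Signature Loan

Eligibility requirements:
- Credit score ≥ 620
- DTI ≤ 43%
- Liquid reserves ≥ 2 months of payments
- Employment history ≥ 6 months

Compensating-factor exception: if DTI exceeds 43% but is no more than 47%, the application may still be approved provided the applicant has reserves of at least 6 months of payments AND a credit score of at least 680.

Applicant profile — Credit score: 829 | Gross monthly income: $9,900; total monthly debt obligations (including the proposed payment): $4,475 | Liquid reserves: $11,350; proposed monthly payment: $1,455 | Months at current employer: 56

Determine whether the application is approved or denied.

Credit score 829 ≥ 620 (meets base)
DTI: 4,475 ÷ 9,900 = 45.2%, over the 43% base limit.
Reserves: 11,350 ÷ 1,455 = 7.8 months (meets 2-month minimum)
Employment 56 ≥ 6 months
45.2% falls in the override range (43%–47%), so the compensating-factor test applies.
Override check — reserves: 7.8 mo (ok); score: 829 (ok).
Both compensating conditions met → exception applies.

Approved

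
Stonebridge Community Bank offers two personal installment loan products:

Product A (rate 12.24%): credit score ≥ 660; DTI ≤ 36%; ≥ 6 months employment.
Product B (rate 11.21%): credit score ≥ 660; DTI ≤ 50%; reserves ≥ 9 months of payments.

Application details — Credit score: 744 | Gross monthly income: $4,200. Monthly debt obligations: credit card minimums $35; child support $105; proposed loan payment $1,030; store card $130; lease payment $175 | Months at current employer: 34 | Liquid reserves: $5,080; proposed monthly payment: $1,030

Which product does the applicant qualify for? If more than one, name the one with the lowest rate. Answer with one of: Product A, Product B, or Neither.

Total debts = (35 + 105 + 1,030 + 130 + 175) = 1,475; DTI = 1,475/4,200 = 35.1%.
Reserves = 5,080/1,030 = 4.9 months.
Product A: score 744 ≥ 660; DTI 35.1% ≤ 36%; employment 34 ≥ 6 mo → qualifies.
Product B: score 744 ≥ 660; DTI 35.1% ≤ 50%; reserves 4.9 < 9 mo → does not qualify.

Product A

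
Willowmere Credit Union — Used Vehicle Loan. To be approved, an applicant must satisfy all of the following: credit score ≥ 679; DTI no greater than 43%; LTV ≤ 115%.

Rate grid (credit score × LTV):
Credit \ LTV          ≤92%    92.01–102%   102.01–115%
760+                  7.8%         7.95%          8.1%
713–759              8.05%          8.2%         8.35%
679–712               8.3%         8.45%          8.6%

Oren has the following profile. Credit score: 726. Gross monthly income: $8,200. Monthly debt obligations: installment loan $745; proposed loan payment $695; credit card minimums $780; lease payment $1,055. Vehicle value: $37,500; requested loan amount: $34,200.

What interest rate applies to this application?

8.05%

Credit score 726 ≥ 679; Total monthly debts = (745 + 695 + 780 + 1,055) = 3,275. DTI: 3,275 ÷ 8,200 = 39.9%, within the 43% cap
LTV = 34,200/37,500 = 91.2% ≤ 115%
Credit 726 → row 713–759; LTV 91.2% → column ≤92%. Grid cell → 8.05%.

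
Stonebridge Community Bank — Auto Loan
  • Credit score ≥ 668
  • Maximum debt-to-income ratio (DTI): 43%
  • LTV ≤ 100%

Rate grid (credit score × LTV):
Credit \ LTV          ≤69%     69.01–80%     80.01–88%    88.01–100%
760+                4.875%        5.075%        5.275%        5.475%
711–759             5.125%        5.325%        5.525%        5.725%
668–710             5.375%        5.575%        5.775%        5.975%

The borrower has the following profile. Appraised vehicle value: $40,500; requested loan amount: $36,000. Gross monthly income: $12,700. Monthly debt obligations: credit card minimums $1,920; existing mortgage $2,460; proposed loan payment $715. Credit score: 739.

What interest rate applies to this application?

5.725%

Credit score 739 ≥ 668; Total monthly debts = (1,920 + 2,460 + 715) = 5,095. DTI: 5,095 ÷ 12,700 = 40.1%, within the 43% cap
LTV = 36,000/40,500 = 88.9% ≤ 100%
Row: 739 falls in 711–759. Column: 88.9% falls in 88.01–100%. Rate = 5.725%.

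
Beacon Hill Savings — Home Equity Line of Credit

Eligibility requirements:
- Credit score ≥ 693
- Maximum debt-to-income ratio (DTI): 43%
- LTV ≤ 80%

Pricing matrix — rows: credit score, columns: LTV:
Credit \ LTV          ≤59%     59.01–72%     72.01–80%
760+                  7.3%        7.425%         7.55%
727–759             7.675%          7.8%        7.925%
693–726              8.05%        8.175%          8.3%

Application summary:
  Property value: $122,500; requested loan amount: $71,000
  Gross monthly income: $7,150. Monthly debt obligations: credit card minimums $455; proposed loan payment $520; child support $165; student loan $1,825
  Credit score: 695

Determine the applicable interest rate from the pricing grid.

8.05%

Credit score 695 ≥ 693; Total monthly debts = (455 + 520 + 165 + 1,825) = 2,965. Debt-to-income = 2,965/7,150 = 41.5% — meets 43% limit
LTV: 71,000 ÷ 122,500 = 58%, within 80% cap
Score 695 is in the 693–726 band; LTV 58% is in the ≤59% band → 8.05%.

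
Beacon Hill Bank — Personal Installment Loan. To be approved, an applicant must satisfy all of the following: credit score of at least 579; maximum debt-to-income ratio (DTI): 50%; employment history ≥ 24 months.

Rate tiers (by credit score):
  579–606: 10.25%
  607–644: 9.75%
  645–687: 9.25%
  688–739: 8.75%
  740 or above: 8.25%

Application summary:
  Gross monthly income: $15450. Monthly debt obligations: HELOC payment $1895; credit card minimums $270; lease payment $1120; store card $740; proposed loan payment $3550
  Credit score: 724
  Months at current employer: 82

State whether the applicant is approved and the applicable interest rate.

Credit score 724 ≥ 579 (meets minimum)
Employment 82 ≥ 24 months
Total monthly debts = (1,895 + 270 + 1,120 + 740 + 3,550) = 7,575. Debt-to-income = 7,575/15,450 = 49% — meets 50% limit
All requirements met. Score 724 falls in the 688–739 tier → 8.75%.

Approved at 8.75%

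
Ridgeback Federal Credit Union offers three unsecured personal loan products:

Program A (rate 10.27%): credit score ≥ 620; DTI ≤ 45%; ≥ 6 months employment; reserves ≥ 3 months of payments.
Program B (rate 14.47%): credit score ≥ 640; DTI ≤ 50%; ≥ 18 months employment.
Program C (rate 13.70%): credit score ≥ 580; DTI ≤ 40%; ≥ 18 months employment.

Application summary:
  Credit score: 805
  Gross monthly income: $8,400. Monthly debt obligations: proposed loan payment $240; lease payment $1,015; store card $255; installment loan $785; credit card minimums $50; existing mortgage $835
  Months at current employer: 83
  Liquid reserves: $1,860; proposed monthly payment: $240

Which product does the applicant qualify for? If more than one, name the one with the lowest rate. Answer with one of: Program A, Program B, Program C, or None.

Total debts = (240 + 1,015 + 255 + 785 + 50 + 835) = 3,180; DTI = 3,180/8,400 = 37.9%.
Reserves = 1,860/240 = 7.8 months.
Program A: score 805 ≥ 620; DTI 37.9% ≤ 45%; employment 83 ≥ 6 mo; reserves 7.8 ≥ 3 mo → qualifies.
Program B: score 805 ≥ 640; DTI 37.9% ≤ 50%; employment 83 ≥ 18 mo → qualifies.
Program C: score 805 ≥ 580; DTI 37.9% ≤ 40%; employment 83 ≥ 18 mo → qualifies.
Qualifying: Program A, Program B, Program C. Lowest rate is 10.27% → Program A.

Program A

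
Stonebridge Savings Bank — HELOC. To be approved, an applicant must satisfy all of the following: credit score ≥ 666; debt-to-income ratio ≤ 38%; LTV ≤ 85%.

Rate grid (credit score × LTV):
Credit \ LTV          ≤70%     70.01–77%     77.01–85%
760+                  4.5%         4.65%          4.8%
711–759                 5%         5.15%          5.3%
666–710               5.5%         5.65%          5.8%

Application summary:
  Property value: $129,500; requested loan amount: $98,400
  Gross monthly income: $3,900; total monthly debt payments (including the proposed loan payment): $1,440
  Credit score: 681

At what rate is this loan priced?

Credit score 681 ≥ 666; DTI: 1,440 ÷ 3,900 = 36.9%, within the 38% cap
LTV = 98,400/129,500 = 76% ≤ 85%
Credit 681 → row 666–710; LTV 76% → column 70.01–77%. Grid cell → 5.65%.

5.65%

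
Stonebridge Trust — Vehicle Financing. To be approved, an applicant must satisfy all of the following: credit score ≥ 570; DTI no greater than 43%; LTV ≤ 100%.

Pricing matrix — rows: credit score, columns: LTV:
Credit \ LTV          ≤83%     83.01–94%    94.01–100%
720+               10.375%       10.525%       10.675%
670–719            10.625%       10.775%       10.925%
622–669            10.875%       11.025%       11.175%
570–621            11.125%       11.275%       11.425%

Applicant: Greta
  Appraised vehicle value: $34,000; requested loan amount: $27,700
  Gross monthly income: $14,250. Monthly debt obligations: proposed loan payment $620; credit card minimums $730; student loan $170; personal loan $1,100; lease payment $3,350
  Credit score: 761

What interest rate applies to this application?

Credit score 761 ≥ 570; Total monthly debts = (620 + 730 + 170 + 1,100 + 3,350) = 5,970. DTI: 5,970 ÷ 14,250 = 41.9%, within the 43% cap
LTV = 27,700/34,000 = 81.5% ≤ 100%
Credit 761 → row 720+; LTV 81.5% → column ≤83%. Grid cell → 10.375%.

10.375%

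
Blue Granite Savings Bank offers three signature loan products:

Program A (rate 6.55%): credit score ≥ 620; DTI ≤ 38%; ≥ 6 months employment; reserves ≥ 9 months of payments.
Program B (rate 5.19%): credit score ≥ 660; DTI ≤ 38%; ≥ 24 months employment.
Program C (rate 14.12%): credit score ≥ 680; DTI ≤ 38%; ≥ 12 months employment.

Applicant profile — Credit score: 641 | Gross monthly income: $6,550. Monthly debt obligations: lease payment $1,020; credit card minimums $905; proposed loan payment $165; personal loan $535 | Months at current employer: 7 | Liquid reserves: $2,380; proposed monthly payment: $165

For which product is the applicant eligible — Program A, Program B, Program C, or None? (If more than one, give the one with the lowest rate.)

None

Total debts = (1,020 + 905 + 165 + 535) = 2,625; DTI = 2,625/6,550 = 40.1%.
Reserves = 2,380/165 = 14.4 months.
Program A: score 641 ≥ 620; DTI 40.1% > 38%; employment 7 ≥ 6 mo; reserves 14.4 ≥ 9 mo → does not qualify.
Program B: score 641 < 660; DTI 40.1% > 38%; employment 7 < 24 mo → does not qualify.
Program C: score 641 < 680; DTI 40.1% > 38%; employment 7 < 12 mo → does not qualify.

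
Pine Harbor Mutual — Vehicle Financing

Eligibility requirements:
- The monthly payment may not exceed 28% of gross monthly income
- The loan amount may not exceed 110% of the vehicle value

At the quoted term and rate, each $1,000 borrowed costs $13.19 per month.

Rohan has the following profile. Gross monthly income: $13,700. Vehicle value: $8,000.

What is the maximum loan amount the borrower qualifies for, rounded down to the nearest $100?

$8,800

Payment cap: 28% × $13,700 = $3,836/month.
At $13.19 per $1,000, that supports 3,836/13.19 × 1,000 ≈ $290,826 → $290,800.
LTV cap: 110% × $8,000 = $8,800 → $8,800.
Binding constraint: loan-to-value.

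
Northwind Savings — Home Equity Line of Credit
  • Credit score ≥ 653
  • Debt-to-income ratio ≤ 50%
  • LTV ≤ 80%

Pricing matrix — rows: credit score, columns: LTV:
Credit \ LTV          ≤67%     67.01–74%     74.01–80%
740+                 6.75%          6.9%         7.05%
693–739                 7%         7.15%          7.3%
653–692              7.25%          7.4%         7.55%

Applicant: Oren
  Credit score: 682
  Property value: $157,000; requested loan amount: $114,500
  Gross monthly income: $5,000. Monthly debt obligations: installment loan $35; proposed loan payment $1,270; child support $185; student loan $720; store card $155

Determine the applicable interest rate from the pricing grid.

7.4%

Credit score 682 ≥ 653; Total monthly debts = (35 + 1,270 + 185 + 720 + 155) = 2,365. DTI = 2,365/5,000 = 47.3% ≤ 50%
Loan-to-value = 114,500/157,000 = 72.9% — pass (80% max)
Row: 682 falls in 653–692. Column: 72.9% falls in 67.01–74%. Rate = 7.4%.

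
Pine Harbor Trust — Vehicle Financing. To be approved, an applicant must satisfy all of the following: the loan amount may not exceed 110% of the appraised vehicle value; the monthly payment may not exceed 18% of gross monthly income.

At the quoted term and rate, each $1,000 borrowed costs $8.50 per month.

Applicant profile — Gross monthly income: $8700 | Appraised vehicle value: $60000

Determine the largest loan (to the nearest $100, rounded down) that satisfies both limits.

$66,000

Payment cap: 18% × $8,700 = $1,566/month.
At $8.50 per $1,000, that supports 1,566/8.50 × 1,000 ≈ $184,235 → $184,200.
LTV cap: 110% × $60,000 = $66,000 → $66,000.
Binding constraint: loan-to-value.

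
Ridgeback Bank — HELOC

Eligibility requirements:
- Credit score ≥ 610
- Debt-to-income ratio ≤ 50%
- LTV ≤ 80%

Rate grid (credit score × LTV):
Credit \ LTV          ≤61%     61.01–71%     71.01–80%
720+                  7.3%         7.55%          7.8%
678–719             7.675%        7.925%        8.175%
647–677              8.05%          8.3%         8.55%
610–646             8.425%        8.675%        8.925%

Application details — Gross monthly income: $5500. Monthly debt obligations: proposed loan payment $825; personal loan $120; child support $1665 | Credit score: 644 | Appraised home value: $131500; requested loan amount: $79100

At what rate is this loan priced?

Credit score 644 ≥ 610; Total monthly debts = (825 + 120 + 1,665) = 2,610. DTI = 2,610/5,500 = 47.5% ≤ 50%
LTV = 79,100/131,500 = 60.2% ≤ 80%
Credit 644 → row 610–646; LTV 60.2% → column ≤61%. Grid cell → 8.425%.

8.425%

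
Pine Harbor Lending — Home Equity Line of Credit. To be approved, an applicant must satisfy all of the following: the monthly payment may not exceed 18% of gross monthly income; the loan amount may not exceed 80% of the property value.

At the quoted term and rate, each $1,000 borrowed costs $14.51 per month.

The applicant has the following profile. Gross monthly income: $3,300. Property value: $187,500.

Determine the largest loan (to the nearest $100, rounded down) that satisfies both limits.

$40,900

Payment cap: 18% × $3,300 = $594/month.
At $14.51 per $1,000, that supports 594/14.51 × 1,000 ≈ $40,937 → $40,900.
LTV cap: 80% × $187,500 = $150,000 → $150,000.
Binding constraint: payment-to-income.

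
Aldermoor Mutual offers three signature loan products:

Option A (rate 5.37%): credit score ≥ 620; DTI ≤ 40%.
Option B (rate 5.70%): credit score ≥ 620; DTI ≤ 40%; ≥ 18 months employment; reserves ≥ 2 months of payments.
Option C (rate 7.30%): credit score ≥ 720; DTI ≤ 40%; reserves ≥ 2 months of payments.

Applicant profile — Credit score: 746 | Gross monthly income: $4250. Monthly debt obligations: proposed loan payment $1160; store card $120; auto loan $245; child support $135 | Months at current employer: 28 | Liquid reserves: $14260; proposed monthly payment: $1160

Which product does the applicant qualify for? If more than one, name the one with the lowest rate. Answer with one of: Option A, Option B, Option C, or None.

Option A

Total debts = (1,160 + 120 + 245 + 135) = 1,660; DTI = 1,660/4,250 = 39.1%.
Reserves = 14,260/1,160 = 12.3 months.
Option A: score 746 ≥ 620; DTI 39.1% ≤ 40% → qualifies.
Option B: score 746 ≥ 620; DTI 39.1% ≤ 40%; employment 28 ≥ 18 mo; reserves 12.3 ≥ 2 mo → qualifies.
Option C: score 746 ≥ 720; DTI 39.1% ≤ 40%; reserves 12.3 ≥ 2 mo → qualifies.
Qualifying: Option A, Option B, Option C. Lowest rate is 5.37% → Option A.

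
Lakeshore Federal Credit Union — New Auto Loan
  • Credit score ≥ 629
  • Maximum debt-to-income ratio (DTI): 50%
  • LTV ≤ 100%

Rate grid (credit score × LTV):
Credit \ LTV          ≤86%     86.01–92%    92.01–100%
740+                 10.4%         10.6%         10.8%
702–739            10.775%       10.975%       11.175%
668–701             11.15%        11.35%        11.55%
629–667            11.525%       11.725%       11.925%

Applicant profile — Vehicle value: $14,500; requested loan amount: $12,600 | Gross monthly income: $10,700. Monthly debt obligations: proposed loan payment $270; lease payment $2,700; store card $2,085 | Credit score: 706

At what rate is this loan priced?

Credit score 706 ≥ 629; Total monthly debts = (270 + 2,700 + 2,085) = 5,055. DTI: 5,055 ÷ 10,700 = 47.2%, within the 50% cap
LTV = 12,600/14,500 = 86.9% ≤ 100%
Row: 706 falls in 702–739. Column: 86.9% falls in 86.01–92%. Rate = 10.975%.

10.975%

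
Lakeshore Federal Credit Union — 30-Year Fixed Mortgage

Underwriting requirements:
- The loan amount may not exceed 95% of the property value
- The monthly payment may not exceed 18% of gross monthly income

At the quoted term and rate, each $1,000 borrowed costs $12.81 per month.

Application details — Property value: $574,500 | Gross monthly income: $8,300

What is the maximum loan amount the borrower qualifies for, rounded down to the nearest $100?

Payment cap: 18% × $8,300 = $1,494/month.
At $12.81 per $1,000, that supports 1,494/12.81 × 1,000 ≈ $116,627 → $116,600.
LTV cap: 95% × $574,500 = $545,775 → $545,700.
Binding constraint: payment-to-income.

$116,600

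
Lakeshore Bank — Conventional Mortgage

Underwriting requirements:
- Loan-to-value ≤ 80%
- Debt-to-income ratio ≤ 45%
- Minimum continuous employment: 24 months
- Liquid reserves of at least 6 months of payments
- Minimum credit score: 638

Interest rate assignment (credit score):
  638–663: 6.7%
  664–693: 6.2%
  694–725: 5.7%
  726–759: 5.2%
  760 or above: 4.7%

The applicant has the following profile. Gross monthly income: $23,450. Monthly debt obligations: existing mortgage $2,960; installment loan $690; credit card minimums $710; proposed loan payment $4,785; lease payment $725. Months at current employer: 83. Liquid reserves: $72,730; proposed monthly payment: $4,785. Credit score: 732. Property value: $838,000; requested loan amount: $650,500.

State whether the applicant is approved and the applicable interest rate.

Credit score 732 ≥ 638 (meets minimum)
Total monthly debts = (2,960 + 690 + 710 + 4,785 + 725) = 9,870. Debt-to-income = 9,870/23,450 = 42.1% — meets 45% limit
Employment 83 ≥ 24 months
Reserves = 72,730/4,785 = 15.2 months ≥ 6
LTV = 650,500/838,000 = 77.6% ≤ 80%
All requirements met. Score 732 falls in the 726–759 tier → 5.2%.

Approved at 5.2%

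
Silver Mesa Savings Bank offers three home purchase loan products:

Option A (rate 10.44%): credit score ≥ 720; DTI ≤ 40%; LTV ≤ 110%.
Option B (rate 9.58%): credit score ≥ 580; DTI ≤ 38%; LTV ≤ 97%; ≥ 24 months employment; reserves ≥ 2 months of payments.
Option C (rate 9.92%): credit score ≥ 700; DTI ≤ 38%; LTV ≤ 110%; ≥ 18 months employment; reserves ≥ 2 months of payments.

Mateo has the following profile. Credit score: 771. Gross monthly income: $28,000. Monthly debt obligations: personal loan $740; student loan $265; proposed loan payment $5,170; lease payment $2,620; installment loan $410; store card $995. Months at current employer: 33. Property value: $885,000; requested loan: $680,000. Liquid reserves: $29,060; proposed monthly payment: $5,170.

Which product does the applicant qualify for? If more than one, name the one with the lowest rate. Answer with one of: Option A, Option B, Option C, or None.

Option B

Total debts = (740 + 265 + 5,170 + 2,620 + 410 + 995) = 10,200; DTI = 10,200/28,000 = 36.4%.
LTV = 680,000/885,000 = 76.8%.
Reserves = 29,060/5,170 = 5.6 months.
Option A: score 771 ≥ 720; DTI 36.4% ≤ 40%; LTV 76.8% ≤ 110% → qualifies.
Option B: score 771 ≥ 580; DTI 36.4% ≤ 38%; LTV 76.8% ≤ 97%; employment 33 ≥ 24 mo; reserves 5.6 ≥ 2 mo → qualifies.
Option C: score 771 ≥ 700; DTI 36.4% ≤ 38%; LTV 76.8% ≤ 110%; employment 33 ≥ 18 mo; reserves 5.6 ≥ 2 mo → qualifies.
Qualifying: Option A, Option B, Option C. Lowest rate is 9.58% → Option B.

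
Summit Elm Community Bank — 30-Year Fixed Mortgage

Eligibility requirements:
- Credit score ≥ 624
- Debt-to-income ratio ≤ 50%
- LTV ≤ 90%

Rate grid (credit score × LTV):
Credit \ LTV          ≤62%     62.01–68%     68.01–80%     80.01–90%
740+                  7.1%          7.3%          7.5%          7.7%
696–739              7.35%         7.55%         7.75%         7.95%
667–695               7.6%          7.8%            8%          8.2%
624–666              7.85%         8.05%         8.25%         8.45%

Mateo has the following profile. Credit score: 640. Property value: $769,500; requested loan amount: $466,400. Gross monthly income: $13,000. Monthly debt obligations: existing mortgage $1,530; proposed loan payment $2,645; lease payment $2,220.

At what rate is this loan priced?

7.85%

Credit score 640 ≥ 624; Total monthly debts = (1,530 + 2,645 + 2,220) = 6,395. DTI: 6,395 ÷ 13,000 = 49.2%, within the 50% cap
LTV: 466,400 ÷ 769,500 = 60.6%, within 90% cap
Row: 640 falls in 624–666. Column: 60.6% falls in ≤62%. Rate = 7.85%.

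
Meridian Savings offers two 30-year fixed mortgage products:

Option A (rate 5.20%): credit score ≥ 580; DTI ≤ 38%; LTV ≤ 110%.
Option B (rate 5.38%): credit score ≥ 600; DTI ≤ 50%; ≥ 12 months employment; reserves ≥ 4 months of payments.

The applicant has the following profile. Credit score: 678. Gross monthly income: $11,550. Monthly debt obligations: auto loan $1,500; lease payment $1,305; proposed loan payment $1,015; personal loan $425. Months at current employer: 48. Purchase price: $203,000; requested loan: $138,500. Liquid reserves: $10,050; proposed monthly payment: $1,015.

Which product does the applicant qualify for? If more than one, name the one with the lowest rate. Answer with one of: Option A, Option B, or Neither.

Option A

Total debts = (1,500 + 1,305 + 1,015 + 425) = 4,245; DTI = 4,245/11,550 = 36.8%.
LTV = 138,500/203,000 = 68.2%.
Reserves = 10,050/1,015 = 9.9 months.
Option A: score 678 ≥ 580; DTI 36.8% ≤ 38%; LTV 68.2% ≤ 110% → qualifies.
Option B: score 678 ≥ 600; DTI 36.8% ≤ 50%; employment 48 ≥ 12 mo; reserves 9.9 ≥ 4 mo → qualifies.
Qualifying: Option A, Option B. Lowest rate is 5.20% → Option A.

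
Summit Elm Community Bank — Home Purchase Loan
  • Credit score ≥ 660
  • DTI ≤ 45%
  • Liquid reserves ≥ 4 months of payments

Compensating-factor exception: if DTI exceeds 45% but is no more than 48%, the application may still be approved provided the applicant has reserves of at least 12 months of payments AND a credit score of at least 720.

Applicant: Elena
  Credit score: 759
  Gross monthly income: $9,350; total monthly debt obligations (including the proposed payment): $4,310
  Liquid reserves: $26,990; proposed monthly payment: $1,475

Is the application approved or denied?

Approved

Credit score 759 ≥ 660 (meets base)
DTI = 4,310/9,350 = 46.1% > 45% — standard DTI limit exceeded.
Reserves = 26,990/1,475 = 18.3 months ≥ 4
DTI 46.1% is within the 45%–48% exception band; checking compensating factors.
Override check — reserves: 18.3 mo (ok); score: 759 (ok).
Both compensating conditions met → exception applies.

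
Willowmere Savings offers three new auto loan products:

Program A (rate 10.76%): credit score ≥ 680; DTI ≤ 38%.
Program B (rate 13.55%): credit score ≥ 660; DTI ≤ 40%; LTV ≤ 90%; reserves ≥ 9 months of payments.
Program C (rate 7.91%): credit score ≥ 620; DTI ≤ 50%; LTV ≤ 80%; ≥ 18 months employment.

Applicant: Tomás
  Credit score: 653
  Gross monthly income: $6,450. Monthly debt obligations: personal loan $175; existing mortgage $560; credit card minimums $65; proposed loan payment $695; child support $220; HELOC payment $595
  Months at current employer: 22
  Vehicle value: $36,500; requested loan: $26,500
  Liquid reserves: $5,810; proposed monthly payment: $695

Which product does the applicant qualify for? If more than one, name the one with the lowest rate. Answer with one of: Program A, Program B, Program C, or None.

Program C

Total debts = (175 + 560 + 65 + 695 + 220 + 595) = 2,310; DTI = 2,310/6,450 = 35.8%.
LTV = 26,500/36,500 = 72.6%.
Reserves = 5,810/695 = 8.4 months.
Program A: score 653 < 680; DTI 35.8% ≤ 38% → does not qualify.
Program B: score 653 < 660; DTI 35.8% ≤ 40%; LTV 72.6% ≤ 90%; reserves 8.4 < 9 mo → does not qualify.
Program C: score 653 ≥ 620; DTI 35.8% ≤ 50%; LTV 72.6% ≤ 80%; employment 22 ≥ 18 mo → qualifies.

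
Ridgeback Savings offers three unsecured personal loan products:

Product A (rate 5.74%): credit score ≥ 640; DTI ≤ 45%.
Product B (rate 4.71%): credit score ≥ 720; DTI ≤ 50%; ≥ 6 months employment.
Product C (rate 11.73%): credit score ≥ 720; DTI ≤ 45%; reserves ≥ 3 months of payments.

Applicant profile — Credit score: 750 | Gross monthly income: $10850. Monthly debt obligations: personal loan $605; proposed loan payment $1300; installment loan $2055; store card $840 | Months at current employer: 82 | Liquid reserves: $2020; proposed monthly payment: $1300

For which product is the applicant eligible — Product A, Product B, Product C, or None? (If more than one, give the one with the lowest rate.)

Total debts = (605 + 1,300 + 2,055 + 840) = 4,800; DTI = 4,800/10,850 = 44.2%.
Reserves = 2,020/1,300 = 1.6 months.
Product A: score 750 ≥ 640; DTI 44.2% ≤ 45% → qualifies.
Product B: score 750 ≥ 720; DTI 44.2% ≤ 50%; employment 82 ≥ 6 mo → qualifies.
Product C: score 750 ≥ 720; DTI 44.2% ≤ 45%; reserves 1.6 < 3 mo → does not qualify.
Qualifying: Product A, Product B. Lowest rate is 4.71% → Product B.

Product B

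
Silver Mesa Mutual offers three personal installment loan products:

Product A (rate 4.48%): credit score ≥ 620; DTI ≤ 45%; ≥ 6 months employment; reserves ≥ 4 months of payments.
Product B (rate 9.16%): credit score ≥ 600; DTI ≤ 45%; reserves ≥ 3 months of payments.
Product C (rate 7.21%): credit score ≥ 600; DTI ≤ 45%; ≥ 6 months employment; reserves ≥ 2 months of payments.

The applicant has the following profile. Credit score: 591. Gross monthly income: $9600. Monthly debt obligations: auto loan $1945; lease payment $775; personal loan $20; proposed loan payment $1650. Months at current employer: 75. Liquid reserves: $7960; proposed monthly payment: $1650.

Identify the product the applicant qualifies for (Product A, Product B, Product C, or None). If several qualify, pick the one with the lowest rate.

None

Total debts = (1,945 + 775 + 20 + 1,650) = 4,390; DTI = 4,390/9,600 = 45.7%.
Reserves = 7,960/1,650 = 4.8 months.
Product A: score 591 < 620; DTI 45.7% > 45%; employment 75 ≥ 6 mo; reserves 4.8 ≥ 4 mo → does not qualify.
Product B: score 591 < 600; DTI 45.7% > 45%; reserves 4.8 ≥ 3 mo → does not qualify.
Product C: score 591 < 600; DTI 45.7% > 45%; employment 75 ≥ 6 mo; reserves 4.8 ≥ 2 mo → does not qualify.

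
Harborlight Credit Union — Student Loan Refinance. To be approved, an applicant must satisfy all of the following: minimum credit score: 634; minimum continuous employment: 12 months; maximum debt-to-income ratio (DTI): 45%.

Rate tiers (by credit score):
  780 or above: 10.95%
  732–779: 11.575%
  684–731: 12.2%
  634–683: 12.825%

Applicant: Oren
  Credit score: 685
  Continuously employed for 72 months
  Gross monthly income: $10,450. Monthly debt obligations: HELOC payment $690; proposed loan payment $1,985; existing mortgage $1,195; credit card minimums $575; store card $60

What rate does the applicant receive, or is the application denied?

Credit score 685 ≥ 634 (meets minimum)
Total monthly debts = (690 + 1,985 + 1,195 + 575 + 60) = 4,505. Debt-to-income = 4,505/10,450 = 43.1% — meets 45% limit
Employment 72 ≥ 12 months
All requirements met. Score 685 falls in the 684–731 tier → 12.2%.

Approved at 12.2%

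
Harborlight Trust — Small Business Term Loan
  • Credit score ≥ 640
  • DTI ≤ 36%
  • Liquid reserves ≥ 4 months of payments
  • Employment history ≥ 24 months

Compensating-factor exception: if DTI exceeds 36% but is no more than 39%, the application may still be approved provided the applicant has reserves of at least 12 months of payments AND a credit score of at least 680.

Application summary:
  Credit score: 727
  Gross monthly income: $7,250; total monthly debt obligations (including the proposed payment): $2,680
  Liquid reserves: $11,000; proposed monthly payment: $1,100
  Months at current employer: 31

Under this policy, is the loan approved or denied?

Credit score 727 ≥ 640 (meets base)
DTI = 2,680/7,250 = 37% > 36% — standard DTI limit exceeded.
Reserves = 11,000/1,100 = 10.0 months ≥ 4
Employment 31 ≥ 24 months
37% falls in the override range (36%–39%), so the compensating-factor test applies.
Override check — reserves: 10.0 mo (short of 12); score: 727 (ok).
Compensating-factor requirement not fully met.

Denied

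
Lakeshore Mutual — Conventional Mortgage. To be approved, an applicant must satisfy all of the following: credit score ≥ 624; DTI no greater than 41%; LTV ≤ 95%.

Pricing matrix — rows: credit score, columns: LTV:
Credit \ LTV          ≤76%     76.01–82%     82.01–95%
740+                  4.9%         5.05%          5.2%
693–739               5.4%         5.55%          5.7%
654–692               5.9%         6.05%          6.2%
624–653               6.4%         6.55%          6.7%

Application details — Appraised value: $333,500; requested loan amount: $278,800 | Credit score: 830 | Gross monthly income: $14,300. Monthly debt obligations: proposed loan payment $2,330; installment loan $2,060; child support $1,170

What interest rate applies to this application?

5.2%

Credit score 830 ≥ 624; Total monthly debts = (2,330 + 2,060 + 1,170) = 5,560. Debt-to-income = 5,560/14,300 = 38.9% — meets 41% limit
LTV = 278,800/333,500 = 83.6% ≤ 95%
Score 830 is in the 740+ band; LTV 83.6% is in the 82.01–95% band → 5.2%.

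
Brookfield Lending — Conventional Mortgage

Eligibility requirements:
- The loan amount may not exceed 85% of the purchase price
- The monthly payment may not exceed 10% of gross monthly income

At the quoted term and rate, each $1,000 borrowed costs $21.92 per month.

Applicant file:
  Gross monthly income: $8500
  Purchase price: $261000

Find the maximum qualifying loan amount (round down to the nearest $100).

Payment cap: 10% × $8,500 = $850/month.
At $21.92 per $1,000, that supports 850/21.92 × 1,000 ≈ $38,777 → $38,700.
LTV cap: 85% × $261,000 = $221,850 → $221,800.
Binding constraint: payment-to-income.

$38,700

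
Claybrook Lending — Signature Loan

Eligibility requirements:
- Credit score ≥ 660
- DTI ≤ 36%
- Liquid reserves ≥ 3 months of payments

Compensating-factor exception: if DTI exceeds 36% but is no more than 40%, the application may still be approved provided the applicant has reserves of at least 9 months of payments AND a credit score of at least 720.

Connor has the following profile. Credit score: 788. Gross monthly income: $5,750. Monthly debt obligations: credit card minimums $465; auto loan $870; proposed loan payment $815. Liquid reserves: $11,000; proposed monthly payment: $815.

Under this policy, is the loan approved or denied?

Credit score 788 ≥ 660 (meets base)
Total debts = (465 + 870 + 815) = 2,150. DTI = 2,150/5,750 = 37.4% > 36% — standard DTI limit exceeded.
Liquid reserves cover 11,000/815 = 13.5 months — ≥ 3 required
DTI 37.4% is within the 36%–40% exception band; checking compensating factors.
Reserves 13.5 ≥ 9 months; credit score 788 ≥ 720.
Both compensating conditions met → exception applies.

Approved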